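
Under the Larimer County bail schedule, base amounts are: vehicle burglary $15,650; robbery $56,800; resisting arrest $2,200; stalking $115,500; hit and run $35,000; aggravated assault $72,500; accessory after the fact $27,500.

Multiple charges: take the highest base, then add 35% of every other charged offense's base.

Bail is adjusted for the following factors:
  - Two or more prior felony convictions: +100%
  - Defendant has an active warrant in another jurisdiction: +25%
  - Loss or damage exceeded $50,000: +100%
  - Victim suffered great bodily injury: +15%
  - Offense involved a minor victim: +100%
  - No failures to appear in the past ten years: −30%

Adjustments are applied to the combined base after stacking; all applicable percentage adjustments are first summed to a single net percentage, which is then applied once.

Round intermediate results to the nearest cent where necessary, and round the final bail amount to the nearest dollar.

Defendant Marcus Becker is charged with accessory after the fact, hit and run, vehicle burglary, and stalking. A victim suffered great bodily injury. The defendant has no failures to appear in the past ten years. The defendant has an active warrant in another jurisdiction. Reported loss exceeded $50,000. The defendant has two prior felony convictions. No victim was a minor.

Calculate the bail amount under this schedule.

$442,843

Base amounts from the schedule: accessory after the fact $27,500; hit and run $35,000; vehicle burglary $15,650; stalking $115,500.
Stacking rule: highest base plus 35% of each additional charge. Highest is stalking at $115,500. Additional: $27,500 × 35% = $9,625; $35,000 × 35% = $12,250; $15,650 × 35% = $5,477.50. Combined base = $115,500 + $27,352.50 = $142,852.50.
Net percentage adjustment: +100% +25% +100% +15% −30% = +210%. $142,852.50 × 3.1 = $442,842.75.
Rounded to the nearest dollar: $442,843.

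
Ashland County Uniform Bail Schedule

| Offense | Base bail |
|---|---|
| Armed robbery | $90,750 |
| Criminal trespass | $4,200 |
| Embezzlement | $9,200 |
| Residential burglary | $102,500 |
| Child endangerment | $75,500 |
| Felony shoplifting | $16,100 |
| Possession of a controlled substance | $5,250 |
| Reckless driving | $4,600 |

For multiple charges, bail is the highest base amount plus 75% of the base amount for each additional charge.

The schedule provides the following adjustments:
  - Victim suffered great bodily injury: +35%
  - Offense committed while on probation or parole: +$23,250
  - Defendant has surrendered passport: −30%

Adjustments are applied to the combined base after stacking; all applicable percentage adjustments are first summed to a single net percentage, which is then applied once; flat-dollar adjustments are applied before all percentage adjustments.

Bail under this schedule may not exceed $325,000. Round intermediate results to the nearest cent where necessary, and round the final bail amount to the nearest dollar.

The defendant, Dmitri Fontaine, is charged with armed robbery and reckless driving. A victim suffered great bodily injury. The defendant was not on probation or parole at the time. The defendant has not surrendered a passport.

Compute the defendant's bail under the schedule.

$127,170

Base amounts from the schedule: armed robbery $90,750; reckless driving $4,600.
Stacking rule: highest base plus 75% of each additional charge. Highest is armed robbery at $90,750. Additional: $4,600 × 75% = $3,450. Combined base = $90,750 + $3,450 = $94,200.
Victim suffered great bodily injury (+35%): $94,200 × 1.35 = $127,170.
$127,170 is within the $325,000 maximum.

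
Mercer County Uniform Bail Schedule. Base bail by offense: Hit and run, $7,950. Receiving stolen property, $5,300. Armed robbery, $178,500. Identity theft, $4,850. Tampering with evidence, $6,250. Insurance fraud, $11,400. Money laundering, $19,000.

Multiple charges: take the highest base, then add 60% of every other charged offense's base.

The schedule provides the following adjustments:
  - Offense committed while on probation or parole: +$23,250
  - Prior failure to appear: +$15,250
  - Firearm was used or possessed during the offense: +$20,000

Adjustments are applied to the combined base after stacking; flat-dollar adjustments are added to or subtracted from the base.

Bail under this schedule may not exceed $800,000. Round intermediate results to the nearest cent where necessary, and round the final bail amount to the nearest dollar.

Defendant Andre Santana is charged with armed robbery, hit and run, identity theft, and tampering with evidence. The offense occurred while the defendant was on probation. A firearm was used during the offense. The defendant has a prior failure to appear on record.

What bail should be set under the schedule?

$248,430

Base amounts from the schedule: armed robbery $178,500; hit and run $7,950; identity theft $4,850; tampering with evidence $6,250.
Stacking rule: highest base plus 60% of each additional charge. Highest is armed robbery at $178,500. Additional: $7,950 × 60% = $4,770; $4,850 × 60% = $2,910; $6,250 × 60% = $3,750. Combined base = $178,500 + $11,430 = $189,930.
Offense committed while on probation or parole (+$23,250 flat): $189,930 + $23,250 = $213,180.
Prior failure to appear (+$15,250 flat): $213,180 + $15,250 = $228,430.
Firearm was used or possessed during the offense (+$20,000 flat): $228,430 + $20,000 = $248,430.
$248,430 is within the $800,000 maximum.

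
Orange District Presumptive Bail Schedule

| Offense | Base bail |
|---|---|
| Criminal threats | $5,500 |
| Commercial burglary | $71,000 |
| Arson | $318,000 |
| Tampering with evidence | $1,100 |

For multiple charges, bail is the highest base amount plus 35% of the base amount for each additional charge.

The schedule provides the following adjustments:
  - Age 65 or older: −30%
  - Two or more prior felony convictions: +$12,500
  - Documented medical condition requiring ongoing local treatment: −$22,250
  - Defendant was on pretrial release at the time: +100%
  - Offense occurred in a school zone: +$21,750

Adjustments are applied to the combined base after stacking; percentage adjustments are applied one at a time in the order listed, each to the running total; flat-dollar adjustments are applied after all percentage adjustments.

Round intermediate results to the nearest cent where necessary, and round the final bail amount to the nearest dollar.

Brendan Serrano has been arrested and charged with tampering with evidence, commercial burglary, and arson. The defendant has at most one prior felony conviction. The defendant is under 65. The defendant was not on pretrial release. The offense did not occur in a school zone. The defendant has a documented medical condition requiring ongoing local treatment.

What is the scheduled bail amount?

$320,985

Base amounts from the schedule: tampering with evidence $1,100; commercial burglary $71,000; arson $318,000.
Stacking rule: highest base plus 35% of each additional charge. Highest is arson at $318,000. Additional: $1,100 × 35% = $385; $71,000 × 35% = $24,850. Combined base = $318,000 + $25,235 = $343,235.
Documented medical condition requiring ongoing local treatment (−$22,250 flat): $343,235 − $22,250 = $320,985.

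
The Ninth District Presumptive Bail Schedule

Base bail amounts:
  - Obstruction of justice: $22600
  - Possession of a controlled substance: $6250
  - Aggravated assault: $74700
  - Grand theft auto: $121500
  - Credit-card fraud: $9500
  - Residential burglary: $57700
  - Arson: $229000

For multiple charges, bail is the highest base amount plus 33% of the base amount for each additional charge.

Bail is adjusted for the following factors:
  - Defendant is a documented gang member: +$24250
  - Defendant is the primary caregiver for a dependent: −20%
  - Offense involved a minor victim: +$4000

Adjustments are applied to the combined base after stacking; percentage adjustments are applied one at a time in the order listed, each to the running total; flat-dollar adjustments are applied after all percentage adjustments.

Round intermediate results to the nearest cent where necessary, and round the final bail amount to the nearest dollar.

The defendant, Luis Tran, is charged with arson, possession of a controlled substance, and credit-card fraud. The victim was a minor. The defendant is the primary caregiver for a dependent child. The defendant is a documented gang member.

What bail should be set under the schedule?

$215608

Base amounts from the schedule: arson $229000; possession of a controlled substance $6250; credit-card fraud $9500.
Stacking rule: highest base plus 33% of each additional charge. Highest is arson at $229000. Additional: $6250 × 33% = $2062.50; $9500 × 33% = $3135. Combined base = $229000 + $5197.50 = $234197.50.
Defendant is the primary caregiver for a dependent (−20%): $234197.50 × 0.8 = $187358.
Defendant is a documented gang member (+$24250 flat): $187358 + $24250 = $211608.
Offense involved a minor victim (+$4000 flat): $211608 + $4000 = $215608.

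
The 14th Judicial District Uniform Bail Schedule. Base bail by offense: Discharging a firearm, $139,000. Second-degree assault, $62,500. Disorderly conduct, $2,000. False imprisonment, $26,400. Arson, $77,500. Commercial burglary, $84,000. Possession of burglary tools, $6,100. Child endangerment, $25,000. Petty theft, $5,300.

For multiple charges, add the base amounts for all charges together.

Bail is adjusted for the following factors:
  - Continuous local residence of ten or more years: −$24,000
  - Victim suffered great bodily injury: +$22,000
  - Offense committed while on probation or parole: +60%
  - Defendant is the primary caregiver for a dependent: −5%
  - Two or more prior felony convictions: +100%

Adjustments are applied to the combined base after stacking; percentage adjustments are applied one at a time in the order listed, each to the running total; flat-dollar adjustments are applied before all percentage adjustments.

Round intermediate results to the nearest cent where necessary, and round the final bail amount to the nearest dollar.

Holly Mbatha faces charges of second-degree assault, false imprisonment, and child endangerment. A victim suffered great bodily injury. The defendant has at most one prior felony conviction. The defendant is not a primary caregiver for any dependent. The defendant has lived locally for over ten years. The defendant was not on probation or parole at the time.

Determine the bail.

Base amounts from the schedule: second-degree assault $62,500; false imprisonment $26,400; child endangerment $25,000.
Stacking rule: sum of all bases. $62,500 + $26,400 + $25,000 = $113,900.
Continuous local residence of ten or more years (−$24,000 flat): $113,900 − $24,000 = $89,900.
Victim suffered great bodily injury (+$22,000 flat): $89,900 + $22,000 = $111,900.

$111,900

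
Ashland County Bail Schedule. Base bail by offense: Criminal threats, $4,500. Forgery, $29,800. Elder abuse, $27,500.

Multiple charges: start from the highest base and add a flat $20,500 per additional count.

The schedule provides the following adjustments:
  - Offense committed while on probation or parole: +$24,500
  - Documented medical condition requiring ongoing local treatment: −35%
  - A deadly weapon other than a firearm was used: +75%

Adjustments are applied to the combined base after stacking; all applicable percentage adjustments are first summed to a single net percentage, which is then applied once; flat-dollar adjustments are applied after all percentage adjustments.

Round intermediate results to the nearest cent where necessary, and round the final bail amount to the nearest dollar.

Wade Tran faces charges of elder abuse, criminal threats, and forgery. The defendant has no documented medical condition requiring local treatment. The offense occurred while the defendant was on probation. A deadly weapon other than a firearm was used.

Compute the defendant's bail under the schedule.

$148,400

Base amounts from the schedule: elder abuse $27,500; criminal threats $4,500; forgery $29,800.
Stacking rule: highest base plus $20,500 per additional charge. Highest is forgery at $29,800; 2 additional charges → +$41,000. Combined base = $70,800.
A deadly weapon other than a firearm was used (+75%): $70,800 × 1.75 = $123,900.
Offense committed while on probation or parole (+$24,500 flat): $123,900 + $24,500 = $148,400.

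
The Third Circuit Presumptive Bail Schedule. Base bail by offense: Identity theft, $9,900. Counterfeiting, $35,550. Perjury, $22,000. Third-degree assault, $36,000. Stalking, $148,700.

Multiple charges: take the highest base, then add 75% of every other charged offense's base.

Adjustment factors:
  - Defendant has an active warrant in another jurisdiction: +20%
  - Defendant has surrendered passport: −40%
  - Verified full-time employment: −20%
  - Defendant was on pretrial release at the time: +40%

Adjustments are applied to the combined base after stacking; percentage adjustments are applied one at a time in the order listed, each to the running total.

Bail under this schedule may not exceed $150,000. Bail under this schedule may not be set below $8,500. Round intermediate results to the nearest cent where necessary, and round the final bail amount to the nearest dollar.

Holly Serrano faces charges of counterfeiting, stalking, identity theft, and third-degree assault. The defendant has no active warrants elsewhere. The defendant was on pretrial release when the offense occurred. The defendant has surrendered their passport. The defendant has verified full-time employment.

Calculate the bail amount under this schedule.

$140,977

Base amounts from the schedule: counterfeiting $35,550; stalking $148,700; identity theft $9,900; third-degree assault $36,000.
Stacking rule: highest base plus 75% of each additional charge. Highest is stalking at $148,700. Additional: $35,550 × 75% = $26,662.50; $9,900 × 75% = $7,425; $36,000 × 75% = $27,000. Combined base = $148,700 + $61,087.50 = $209,787.50.
Defendant has surrendered passport (−40%): $209,787.50 × 0.6 = $125,872.50.
Verified full-time employment (−20%): $125,872.50 × 0.8 = $100,698.
Defendant was on pretrial release at the time (+40%): $100,698 × 1.4 = $140,977.20.
$140,977.20 is within the $150,000 maximum.
$140,977.20 is at or above the $8,500 minimum.
Rounded to the nearest dollar: $140,977.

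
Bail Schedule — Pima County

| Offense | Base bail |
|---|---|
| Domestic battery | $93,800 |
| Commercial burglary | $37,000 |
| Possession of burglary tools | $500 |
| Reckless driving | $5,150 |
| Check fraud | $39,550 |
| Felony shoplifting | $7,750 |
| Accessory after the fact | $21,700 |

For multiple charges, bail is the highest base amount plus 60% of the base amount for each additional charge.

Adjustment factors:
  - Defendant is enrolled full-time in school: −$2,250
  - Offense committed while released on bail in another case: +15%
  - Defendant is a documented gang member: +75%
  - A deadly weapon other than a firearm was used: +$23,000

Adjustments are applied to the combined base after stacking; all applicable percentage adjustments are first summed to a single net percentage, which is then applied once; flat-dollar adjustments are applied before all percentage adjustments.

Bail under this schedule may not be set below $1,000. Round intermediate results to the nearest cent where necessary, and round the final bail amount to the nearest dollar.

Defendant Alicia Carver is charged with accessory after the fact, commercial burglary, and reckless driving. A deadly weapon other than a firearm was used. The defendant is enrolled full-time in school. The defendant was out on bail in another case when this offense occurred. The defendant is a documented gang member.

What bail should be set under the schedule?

Base amounts from the schedule: accessory after the fact $21,700; commercial burglary $37,000; reckless driving $5,150.
Stacking rule: highest base plus 60% of each additional charge. Highest is commercial burglary at $37,000. Additional: $21,700 × 60% = $13,020; $5,150 × 60% = $3,090. Combined base = $37,000 + $16,110 = $53,110.
Defendant is enrolled full-time in school (−$2,250 flat): $53,110 − $2,250 = $50,860.
A deadly weapon other than a firearm was used (+$23,000 flat): $50,860 + $23,000 = $73,860.
Net percentage adjustment: +15% +75% = +90%. $73,860 × 1.9 = $140,334.
$140,334 is at or above the $1,000 minimum.

$140,334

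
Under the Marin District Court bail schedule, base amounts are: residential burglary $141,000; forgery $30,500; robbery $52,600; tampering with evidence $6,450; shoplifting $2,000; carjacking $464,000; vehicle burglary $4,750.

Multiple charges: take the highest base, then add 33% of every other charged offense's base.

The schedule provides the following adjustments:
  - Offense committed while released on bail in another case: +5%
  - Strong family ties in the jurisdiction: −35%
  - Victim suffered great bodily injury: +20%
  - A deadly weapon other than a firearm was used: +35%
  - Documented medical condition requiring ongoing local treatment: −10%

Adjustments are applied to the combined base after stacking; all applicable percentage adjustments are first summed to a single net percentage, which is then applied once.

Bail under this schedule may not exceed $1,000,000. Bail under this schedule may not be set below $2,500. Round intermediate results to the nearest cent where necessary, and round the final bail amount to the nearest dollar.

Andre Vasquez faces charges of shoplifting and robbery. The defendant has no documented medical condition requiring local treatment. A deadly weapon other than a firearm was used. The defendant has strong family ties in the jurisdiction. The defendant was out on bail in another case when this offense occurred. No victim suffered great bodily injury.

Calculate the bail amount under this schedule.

Base amounts from the schedule: shoplifting $2,000; robbery $52,600.
Stacking rule: highest base plus 33% of each additional charge. Highest is robbery at $52,600. Additional: $2,000 × 33% = $660. Combined base = $52,600 + $660 = $53,260.
Net percentage adjustment: +5% −35% +35% = +5%. $53,260 × 1.05 = $55,923.
$55,923 is within the $1,000,000 maximum.
$55,923 is at or above the $2,500 minimum.

$55,923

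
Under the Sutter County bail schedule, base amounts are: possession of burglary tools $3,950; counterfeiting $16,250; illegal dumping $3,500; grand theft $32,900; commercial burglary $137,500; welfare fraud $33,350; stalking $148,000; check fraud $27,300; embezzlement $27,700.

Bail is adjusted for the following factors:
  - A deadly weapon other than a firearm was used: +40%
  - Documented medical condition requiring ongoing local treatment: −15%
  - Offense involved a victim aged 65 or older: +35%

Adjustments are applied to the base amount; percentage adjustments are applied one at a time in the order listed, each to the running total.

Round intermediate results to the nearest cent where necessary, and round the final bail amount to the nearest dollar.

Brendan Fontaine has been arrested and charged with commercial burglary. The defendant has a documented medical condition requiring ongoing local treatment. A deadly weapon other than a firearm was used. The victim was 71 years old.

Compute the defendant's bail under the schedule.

$220,894

Base amounts from the schedule: commercial burglary $137,500.
Single charge. Combined base = $137,500.
A deadly weapon other than a firearm was used (+40%): $137,500 × 1.4 = $192,500.
Documented medical condition requiring ongoing local treatment (−15%): $192,500 × 0.85 = $163,625.
Offense involved a victim aged 65 or older (+35%): $163,625 × 1.35 = $220,893.75.
Rounded to the nearest dollar: $220,894.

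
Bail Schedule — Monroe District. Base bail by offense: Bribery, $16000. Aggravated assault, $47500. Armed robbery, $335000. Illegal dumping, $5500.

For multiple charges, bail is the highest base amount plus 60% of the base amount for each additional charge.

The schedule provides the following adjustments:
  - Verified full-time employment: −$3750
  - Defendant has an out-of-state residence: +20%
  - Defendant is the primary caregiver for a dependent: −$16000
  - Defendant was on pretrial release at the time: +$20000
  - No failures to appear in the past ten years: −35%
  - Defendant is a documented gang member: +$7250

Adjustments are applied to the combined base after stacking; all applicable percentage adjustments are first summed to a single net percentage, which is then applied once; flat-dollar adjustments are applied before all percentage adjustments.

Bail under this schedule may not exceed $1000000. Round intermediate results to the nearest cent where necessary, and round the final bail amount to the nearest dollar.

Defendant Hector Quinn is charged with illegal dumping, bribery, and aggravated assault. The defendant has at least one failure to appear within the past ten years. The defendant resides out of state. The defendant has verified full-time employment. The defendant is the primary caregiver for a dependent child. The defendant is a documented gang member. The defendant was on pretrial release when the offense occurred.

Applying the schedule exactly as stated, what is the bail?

Base amounts from the schedule: illegal dumping $5500; bribery $16000; aggravated assault $47500.
Stacking rule: highest base plus 60% of each additional charge. Highest is aggravated assault at $47500. Additional: $5500 × 60% = $3300; $16000 × 60% = $9600. Combined base = $47500 + $12900 = $60400.
Verified full-time employment (−$3750 flat): $60400 − $3750 = $56650.
Defendant is the primary caregiver for a dependent (−$16000 flat): $56650 − $16000 = $40650.
Defendant was on pretrial release at the time (+$20000 flat): $40650 + $20000 = $60650.
Defendant is a documented gang member (+$7250 flat): $60650 + $7250 = $67900.
Defendant has an out-of-state residence (+20%): $67900 × 1.2 = $81480.
$81480 is within the $1000000 maximum.

$81480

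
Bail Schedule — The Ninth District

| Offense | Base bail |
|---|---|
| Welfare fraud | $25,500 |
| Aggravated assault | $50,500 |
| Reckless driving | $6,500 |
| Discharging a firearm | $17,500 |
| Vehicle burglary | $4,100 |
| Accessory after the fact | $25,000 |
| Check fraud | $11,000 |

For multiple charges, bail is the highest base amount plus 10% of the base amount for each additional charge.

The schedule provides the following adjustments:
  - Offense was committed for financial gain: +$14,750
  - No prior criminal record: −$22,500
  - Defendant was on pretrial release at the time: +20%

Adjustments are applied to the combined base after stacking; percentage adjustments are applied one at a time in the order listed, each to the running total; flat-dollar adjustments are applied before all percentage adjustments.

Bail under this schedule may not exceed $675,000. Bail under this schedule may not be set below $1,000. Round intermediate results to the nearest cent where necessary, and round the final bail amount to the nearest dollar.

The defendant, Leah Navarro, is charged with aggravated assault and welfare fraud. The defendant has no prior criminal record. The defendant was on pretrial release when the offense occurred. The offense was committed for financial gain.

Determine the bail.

$54,360

Base amounts from the schedule: aggravated assault $50,500; welfare fraud $25,500.
Stacking rule: highest base plus 10% of each additional charge. Highest is aggravated assault at $50,500. Additional: $25,500 × 10% = $2,550. Combined base = $50,500 + $2,550 = $53,050.
Offense was committed for financial gain (+$14,750 flat): $53,050 + $14,750 = $67,800.
No prior criminal record (−$22,500 flat): $67,800 − $22,500 = $45,300.
Defendant was on pretrial release at the time (+20%): $45,300 × 1.2 = $54,360.
$54,360 is within the $675,000 maximum.
$54,360 is at or above the $1,000 minimum.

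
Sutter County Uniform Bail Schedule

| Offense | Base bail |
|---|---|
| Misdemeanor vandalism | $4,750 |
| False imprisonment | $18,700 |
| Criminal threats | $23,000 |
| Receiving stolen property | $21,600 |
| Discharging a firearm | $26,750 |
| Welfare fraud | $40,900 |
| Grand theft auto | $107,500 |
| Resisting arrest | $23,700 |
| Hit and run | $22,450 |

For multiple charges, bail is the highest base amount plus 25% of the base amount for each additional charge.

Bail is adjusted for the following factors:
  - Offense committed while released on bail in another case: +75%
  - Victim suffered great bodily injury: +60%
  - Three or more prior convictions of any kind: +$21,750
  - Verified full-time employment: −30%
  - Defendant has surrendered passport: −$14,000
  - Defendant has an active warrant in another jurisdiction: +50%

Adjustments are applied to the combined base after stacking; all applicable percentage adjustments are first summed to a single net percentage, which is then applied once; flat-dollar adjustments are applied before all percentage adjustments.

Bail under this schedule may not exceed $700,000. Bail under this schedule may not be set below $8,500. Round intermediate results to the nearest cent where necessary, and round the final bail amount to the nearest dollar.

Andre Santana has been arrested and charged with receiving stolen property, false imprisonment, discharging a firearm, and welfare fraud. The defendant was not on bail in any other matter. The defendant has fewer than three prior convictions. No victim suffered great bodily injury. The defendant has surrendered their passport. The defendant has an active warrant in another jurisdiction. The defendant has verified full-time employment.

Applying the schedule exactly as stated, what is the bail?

Base amounts from the schedule: receiving stolen property $21,600; false imprisonment $18,700; discharging a firearm $26,750; welfare fraud $40,900.
Stacking rule: highest base plus 25% of each additional charge. Highest is welfare fraud at $40,900. Additional: $21,600 × 25% = $5,400; $18,700 × 25% = $4,675; $26,750 × 25% = $6,687.50. Combined base = $40,900 + $16,762.50 = $57,662.50.
Defendant has surrendered passport (−$14,000 flat): $57,662.50 − $14,000 = $43,662.50.
Net percentage adjustment: −30% +50% = +20%. $43,662.50 × 1.2 = $52,395.
$52,395 is within the $700,000 maximum.
$52,395 is at or above the $8,500 minimum.

$52,395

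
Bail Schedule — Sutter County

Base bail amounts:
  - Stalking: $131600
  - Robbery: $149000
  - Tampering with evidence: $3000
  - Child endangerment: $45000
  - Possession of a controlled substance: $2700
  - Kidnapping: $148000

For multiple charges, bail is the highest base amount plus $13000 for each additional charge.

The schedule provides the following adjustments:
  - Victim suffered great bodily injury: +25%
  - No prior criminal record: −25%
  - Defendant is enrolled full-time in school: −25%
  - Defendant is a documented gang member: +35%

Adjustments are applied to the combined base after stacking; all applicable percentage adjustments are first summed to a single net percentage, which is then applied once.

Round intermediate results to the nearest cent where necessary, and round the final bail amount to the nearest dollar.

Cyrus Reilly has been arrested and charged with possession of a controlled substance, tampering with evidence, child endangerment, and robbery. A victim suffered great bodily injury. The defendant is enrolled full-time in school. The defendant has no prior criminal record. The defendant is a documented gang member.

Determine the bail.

Base amounts from the schedule: possession of a controlled substance $2700; tampering with evidence $3000; child endangerment $45000; robbery $149000.
Stacking rule: highest base plus $13000 per additional charge. Highest is robbery at $149000; 3 additional charges → +$39000. Combined base = $188000.
Net percentage adjustment: +25% −25% −25% +35% = +10%. $188000 × 1.1 = $206800.

$206800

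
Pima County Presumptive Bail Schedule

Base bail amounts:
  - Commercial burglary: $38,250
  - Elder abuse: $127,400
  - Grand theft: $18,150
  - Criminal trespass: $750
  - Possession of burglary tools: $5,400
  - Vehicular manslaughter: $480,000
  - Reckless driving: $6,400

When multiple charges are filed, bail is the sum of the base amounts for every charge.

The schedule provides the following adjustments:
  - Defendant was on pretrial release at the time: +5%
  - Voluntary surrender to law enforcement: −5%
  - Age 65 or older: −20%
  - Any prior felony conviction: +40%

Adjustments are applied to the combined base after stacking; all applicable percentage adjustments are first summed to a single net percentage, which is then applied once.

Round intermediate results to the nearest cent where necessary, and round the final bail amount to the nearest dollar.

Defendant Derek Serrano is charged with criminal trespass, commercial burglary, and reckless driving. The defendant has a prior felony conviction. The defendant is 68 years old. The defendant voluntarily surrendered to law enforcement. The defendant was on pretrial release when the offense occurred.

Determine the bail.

$54,480

Base amounts from the schedule: criminal trespass $750; commercial burglary $38,250; reckless driving $6,400.
Stacking rule: sum of all bases. $750 + $38,250 + $6,400 = $45,400.
Net percentage adjustment: +5% −5% −20% +40% = +20%. $45,400 × 1.2 = $54,480.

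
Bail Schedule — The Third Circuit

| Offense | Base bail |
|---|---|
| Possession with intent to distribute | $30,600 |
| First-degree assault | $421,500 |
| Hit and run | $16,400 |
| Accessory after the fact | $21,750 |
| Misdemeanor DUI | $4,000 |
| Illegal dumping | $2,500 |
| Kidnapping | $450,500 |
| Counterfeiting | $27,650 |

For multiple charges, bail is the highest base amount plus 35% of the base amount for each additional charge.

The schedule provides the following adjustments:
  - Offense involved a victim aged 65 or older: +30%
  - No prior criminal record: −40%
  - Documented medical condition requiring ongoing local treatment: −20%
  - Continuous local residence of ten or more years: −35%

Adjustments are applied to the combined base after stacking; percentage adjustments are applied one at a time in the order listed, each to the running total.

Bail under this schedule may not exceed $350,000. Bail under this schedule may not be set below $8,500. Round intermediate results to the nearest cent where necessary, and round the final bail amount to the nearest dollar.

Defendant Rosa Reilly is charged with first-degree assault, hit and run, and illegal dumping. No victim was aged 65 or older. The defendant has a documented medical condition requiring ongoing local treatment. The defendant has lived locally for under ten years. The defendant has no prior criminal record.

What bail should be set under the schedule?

Base amounts from the schedule: first-degree assault $421,500; hit and run $16,400; illegal dumping $2,500.
Stacking rule: highest base plus 35% of each additional charge. Highest is first-degree assault at $421,500. Additional: $16,400 × 35% = $5,740; $2,500 × 35% = $875. Combined base = $421,500 + $6,615 = $428,115.
No prior criminal record (−40%): $428,115 × 0.6 = $256,869.
Documented medical condition requiring ongoing local treatment (−20%): $256,869 × 0.8 = $205,495.20.
$205,495.20 is within the $350,000 maximum.
$205,495.20 is at or above the $8,500 minimum.
Rounded to the nearest dollar: $205,495.

$205,495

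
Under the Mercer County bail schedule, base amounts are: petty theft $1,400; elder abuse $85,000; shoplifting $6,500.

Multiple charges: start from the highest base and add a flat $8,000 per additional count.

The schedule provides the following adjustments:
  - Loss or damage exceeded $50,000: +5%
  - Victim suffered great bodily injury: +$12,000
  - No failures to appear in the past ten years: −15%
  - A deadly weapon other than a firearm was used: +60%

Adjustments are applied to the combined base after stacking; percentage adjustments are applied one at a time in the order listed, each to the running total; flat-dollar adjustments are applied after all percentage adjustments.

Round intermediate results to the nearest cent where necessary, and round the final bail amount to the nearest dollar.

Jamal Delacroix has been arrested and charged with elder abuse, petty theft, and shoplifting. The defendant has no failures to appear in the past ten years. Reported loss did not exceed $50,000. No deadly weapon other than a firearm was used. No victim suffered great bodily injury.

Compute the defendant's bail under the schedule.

Base amounts from the schedule: elder abuse $85,000; petty theft $1,400; shoplifting $6,500.
Stacking rule: highest base plus $8,000 per additional charge. Highest is elder abuse at $85,000; 2 additional charges → +$16,000. Combined base = $101,000.
No failures to appear in the past ten years (−15%): $101,000 × 0.85 = $85,850.

$85,850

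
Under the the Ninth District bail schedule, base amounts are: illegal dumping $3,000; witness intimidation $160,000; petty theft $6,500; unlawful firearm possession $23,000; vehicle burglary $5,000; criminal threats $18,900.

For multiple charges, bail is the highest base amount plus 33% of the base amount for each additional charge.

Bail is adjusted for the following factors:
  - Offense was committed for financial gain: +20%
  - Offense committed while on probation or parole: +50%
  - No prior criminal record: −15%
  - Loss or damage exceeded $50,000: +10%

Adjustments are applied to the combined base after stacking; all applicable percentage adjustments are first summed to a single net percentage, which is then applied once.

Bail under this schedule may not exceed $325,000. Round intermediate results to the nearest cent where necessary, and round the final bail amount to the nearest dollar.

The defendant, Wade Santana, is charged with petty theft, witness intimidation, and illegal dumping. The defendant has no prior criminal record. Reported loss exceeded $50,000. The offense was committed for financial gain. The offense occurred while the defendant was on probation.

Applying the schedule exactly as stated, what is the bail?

Base amounts from the schedule: petty theft $6,500; witness intimidation $160,000; illegal dumping $3,000.
Stacking rule: highest base plus 33% of each additional charge. Highest is witness intimidation at $160,000. Additional: $6,500 × 33% = $2,145; $3,000 × 33% = $990. Combined base = $160,000 + $3,135 = $163,135.
Net percentage adjustment: +20% +50% −15% +10% = +65%. $163,135 × 1.65 = $269,172.75.
$269,172.75 is within the $325,000 maximum.
Rounded to the nearest dollar: $269,173.

$269,173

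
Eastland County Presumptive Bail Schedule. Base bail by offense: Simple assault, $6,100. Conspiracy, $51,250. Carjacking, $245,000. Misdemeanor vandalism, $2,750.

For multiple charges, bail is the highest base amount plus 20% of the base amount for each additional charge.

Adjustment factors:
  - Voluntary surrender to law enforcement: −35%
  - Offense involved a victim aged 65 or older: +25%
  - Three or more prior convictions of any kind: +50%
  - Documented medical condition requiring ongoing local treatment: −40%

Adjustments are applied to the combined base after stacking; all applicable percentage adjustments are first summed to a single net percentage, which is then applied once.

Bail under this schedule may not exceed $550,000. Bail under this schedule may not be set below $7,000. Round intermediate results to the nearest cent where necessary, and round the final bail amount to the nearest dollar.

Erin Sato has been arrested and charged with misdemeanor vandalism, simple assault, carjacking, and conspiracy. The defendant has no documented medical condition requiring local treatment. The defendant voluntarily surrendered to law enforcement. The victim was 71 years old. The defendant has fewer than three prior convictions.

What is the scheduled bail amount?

Base amounts from the schedule: misdemeanor vandalism $2,750; simple assault $6,100; carjacking $245,000; conspiracy $51,250.
Stacking rule: highest base plus 20% of each additional charge. Highest is carjacking at $245,000. Additional: $2,750 × 20% = $550; $6,100 × 20% = $1,220; $51,250 × 20% = $10,250. Combined base = $245,000 + $12,020 = $257,020.
Net percentage adjustment: −35% +25% = −10%. $257,020 × 0.9 = $231,318.
$231,318 is within the $550,000 maximum.
$231,318 is at or above the $7,000 minimum.

$231,318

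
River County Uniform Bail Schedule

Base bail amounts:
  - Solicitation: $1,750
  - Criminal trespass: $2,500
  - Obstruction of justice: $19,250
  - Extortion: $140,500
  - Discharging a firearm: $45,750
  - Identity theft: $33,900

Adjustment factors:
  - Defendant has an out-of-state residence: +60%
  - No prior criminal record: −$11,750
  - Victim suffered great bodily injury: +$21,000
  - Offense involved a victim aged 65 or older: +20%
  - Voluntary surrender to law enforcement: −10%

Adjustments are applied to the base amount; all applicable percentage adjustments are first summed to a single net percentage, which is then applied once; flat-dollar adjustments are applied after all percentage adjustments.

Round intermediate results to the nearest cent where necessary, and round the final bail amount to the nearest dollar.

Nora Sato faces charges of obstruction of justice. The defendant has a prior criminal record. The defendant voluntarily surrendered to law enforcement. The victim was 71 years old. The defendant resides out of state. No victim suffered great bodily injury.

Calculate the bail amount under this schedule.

Base amounts from the schedule: obstruction of justice $19,250.
Single charge. Combined base = $19,250.
Net percentage adjustment: +60% +20% −10% = +70%. $19,250 × 1.7 = $32,725.

$32,725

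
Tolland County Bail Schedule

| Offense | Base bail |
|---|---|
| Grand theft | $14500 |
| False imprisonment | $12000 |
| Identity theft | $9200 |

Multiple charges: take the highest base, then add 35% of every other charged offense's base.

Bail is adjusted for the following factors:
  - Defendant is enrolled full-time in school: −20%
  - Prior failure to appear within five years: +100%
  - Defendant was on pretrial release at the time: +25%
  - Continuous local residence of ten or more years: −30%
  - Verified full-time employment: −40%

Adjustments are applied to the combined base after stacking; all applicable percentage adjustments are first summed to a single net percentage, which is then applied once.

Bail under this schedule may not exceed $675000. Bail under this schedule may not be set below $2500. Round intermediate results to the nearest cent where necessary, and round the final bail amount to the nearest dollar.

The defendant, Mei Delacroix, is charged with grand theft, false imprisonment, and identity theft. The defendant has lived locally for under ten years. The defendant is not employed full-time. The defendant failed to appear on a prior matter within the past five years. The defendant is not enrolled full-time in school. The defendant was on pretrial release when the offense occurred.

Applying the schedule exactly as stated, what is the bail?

Base amounts from the schedule: grand theft $14500; false imprisonment $12000; identity theft $9200.
Stacking rule: highest base plus 35% of each additional charge. Highest is grand theft at $14500. Additional: $12000 × 35% = $4200; $9200 × 35% = $3220. Combined base = $14500 + $7420 = $21920.
Net percentage adjustment: +100% +25% = +125%. $21920 × 2.25 = $49320.
$49320 is within the $675000 maximum.
$49320 is at or above the $2500 minimum.

$49320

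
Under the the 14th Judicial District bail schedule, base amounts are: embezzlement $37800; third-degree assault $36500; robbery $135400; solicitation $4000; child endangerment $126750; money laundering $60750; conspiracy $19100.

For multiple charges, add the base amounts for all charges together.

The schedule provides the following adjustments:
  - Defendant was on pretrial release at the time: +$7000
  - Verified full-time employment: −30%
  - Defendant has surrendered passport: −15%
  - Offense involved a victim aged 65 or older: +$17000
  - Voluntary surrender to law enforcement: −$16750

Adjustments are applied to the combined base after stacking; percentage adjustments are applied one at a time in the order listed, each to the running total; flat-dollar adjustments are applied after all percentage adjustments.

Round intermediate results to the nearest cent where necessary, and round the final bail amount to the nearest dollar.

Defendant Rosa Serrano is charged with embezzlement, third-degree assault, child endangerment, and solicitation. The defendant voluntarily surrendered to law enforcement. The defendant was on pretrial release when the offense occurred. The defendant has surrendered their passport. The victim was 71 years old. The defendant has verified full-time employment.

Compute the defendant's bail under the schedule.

Base amounts from the schedule: embezzlement $37800; third-degree assault $36500; child endangerment $126750; solicitation $4000.
Stacking rule: sum of all bases. $37800 + $36500 + $126750 + $4000 = $205050.
Verified full-time employment (−30%): $205050 × 0.7 = $143535.
Defendant has surrendered passport (−15%): $143535 × 0.85 = $122004.75.
Defendant was on pretrial release at the time (+$7000 flat): $122004.75 + $7000 = $129004.75.
Offense involved a victim aged 65 or older (+$17000 flat): $129004.75 + $17000 = $146004.75.
Voluntary surrender to law enforcement (−$16750 flat): $146004.75 − $16750 = $129254.75.
Rounded to the nearest dollar: $129255.

$129255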